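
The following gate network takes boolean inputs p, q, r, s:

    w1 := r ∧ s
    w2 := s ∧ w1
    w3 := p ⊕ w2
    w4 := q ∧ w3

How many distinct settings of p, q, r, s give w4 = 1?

w4 = q ∧ w3 must be 1, so both q = 1 and w3 = 1.
w3 = p ⊕ w2 must be 1, so p and w2 differ.
Satisfying assignments:
  p=0, q=1, r=1, s=1
  p=1, q=1, r=0, s=0
  p=1, q=1, r=0, s=1
  p=1, q=1, r=1, s=0

4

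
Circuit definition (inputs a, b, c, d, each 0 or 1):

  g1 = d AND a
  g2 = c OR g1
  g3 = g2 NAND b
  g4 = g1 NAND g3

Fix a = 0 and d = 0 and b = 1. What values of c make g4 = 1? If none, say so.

Check with a = 0 and d = 0 and b = 1 and c=0:
g1 = d AND a = 0 AND 0 = 0
g2 = c OR g1 = 0 OR 0 = 0
g3 = g2 NAND b = 0 NAND 1 = 1
g4 = g1 NAND g3 = 0 NAND 1 = 1
So g4 = 1.

c=0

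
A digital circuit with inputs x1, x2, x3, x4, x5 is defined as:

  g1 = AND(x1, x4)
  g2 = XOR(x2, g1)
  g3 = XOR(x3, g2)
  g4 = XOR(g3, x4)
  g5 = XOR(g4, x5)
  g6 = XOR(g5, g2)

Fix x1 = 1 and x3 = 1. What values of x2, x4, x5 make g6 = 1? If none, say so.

Check with x1 = 1 and x3 = 1 and x2=1, x4=1, x5=1:
g1 = AND(x1, x4) = AND(1, 1) = 1
g2 = XOR(x2, g1) = XOR(1, 1) = 0
g3 = XOR(x3, g2) = XOR(1, 0) = 1
g4 = XOR(g3, x4) = XOR(1, 1) = 0
g5 = XOR(g4, x5) = XOR(0, 1) = 1
g6 = XOR(g5, g2) = XOR(1, 0) = 1
So g6 = 1.

x2=1 x4=1 x5=1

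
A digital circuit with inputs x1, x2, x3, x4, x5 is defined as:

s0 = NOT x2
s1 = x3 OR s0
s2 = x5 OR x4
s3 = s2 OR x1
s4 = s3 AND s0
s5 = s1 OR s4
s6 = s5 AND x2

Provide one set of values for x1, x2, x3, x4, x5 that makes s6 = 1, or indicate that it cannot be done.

x1=1, x2=1, x3=1, x4=0, x5=0

Check with x1=1, x2=1, x3=1, x4=0, x5=0:
s0 = NOT x2 = NOT 1 = 0
s1 = x3 OR s0 = 1 OR 0 = 1
s2 = x5 OR x4 = 0 OR 0 = 0
s3 = s2 OR x1 = 0 OR 1 = 1
s4 = s3 AND s0 = 1 AND 0 = 0
s5 = s1 OR s4 = 1 OR 0 = 1
s6 = s5 AND x2 = 1 AND 1 = 1
So s6 = 1 as required.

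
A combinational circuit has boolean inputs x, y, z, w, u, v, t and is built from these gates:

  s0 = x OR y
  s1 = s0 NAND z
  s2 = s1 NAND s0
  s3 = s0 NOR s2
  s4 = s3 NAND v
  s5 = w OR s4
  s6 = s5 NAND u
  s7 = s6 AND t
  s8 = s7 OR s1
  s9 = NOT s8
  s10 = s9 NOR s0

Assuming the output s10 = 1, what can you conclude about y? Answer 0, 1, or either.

s10 = s9 NOR s0 must be 1, so both s9 = 0 and s0 = 0.
s9 = NOT s8 must be 0, so s8 = 1.
Every assignment with s10 = 1 has y = 0; there are 32 such assignment(s).

0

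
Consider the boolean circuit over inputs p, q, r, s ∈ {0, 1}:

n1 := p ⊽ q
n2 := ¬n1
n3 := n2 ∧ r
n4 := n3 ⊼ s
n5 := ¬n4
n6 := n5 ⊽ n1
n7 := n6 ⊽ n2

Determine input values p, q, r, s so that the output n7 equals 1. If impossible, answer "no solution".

n7 = n6 ⊽ n2 must be 1, so both n6 = 0 and n2 = 0.
Check with p=0, q=0, r=1, s=0:
n1 = p ⊽ q = 0 ⊽ 0 = 1
n2 = ¬n1 = ¬1 = 0
n3 = n2 ∧ r = 0 ∧ 1 = 0
n4 = n3 ⊼ s = 0 ⊼ 0 = 1
n5 = ¬n4 = ¬1 = 0
n6 = n5 ⊽ n1 = 0 ⊽ 1 = 0
n7 = n6 ⊽ n2 = 0 ⊽ 0 = 1
So n7 = 1 as required.

p=0, q=0, r=1, s=0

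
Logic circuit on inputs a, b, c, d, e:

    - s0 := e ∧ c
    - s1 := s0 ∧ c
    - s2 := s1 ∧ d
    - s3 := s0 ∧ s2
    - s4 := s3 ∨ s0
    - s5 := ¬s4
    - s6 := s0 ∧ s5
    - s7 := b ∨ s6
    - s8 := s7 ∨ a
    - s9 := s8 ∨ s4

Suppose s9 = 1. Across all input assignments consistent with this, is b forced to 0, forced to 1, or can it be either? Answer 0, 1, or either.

either

Both values of b occur among assignments with s9 = 1:
  b=0: a=0, b=0, c=1, d=0, e=1
  b=1: a=0, b=1, c=0, d=0, e=0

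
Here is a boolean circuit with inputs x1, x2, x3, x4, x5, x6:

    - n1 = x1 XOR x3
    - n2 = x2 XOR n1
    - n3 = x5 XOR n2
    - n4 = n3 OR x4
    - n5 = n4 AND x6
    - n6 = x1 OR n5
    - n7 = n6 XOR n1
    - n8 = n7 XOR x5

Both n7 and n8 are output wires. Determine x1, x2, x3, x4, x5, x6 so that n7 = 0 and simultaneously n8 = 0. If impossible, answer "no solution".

x1=1 x2=1 x3=0 x4=1 x5=0 x6=1

Check with x1=1 x2=1 x3=0 x4=1 x5=0 x6=1:
n1 = x1 XOR x3 = 1 XOR 0 = 1
n2 = x2 XOR n1 = 1 XOR 1 = 0
n3 = x5 XOR n2 = 0 XOR 0 = 0
n4 = n3 OR x4 = 0 OR 1 = 1
n5 = n4 AND x6 = 1 AND 1 = 1
n6 = x1 OR n5 = 1 OR 1 = 1
n7 = n6 XOR n1 = 1 XOR 1 = 0
n8 = n7 XOR x5 = 0 XOR 0 = 0
So n7 = 0 and n8 = 0.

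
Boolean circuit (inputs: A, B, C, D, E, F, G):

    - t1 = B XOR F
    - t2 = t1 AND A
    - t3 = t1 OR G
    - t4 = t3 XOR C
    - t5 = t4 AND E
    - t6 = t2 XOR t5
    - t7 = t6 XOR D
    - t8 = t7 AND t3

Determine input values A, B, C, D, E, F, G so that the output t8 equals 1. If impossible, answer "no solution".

t8 = t7 AND t3 must be 1, so both t7 = 1 and t3 = 1.
Check with A=1, B=0, C=1, D=0, E=0, F=1, G=0:
t1 = B XOR F = 0 XOR 1 = 1
t2 = t1 AND A = 1 AND 1 = 1
t3 = t1 OR G = 1 OR 0 = 1
t4 = t3 XOR C = 1 XOR 1 = 0
t5 = t4 AND E = 0 AND 0 = 0
t6 = t2 XOR t5 = 1 XOR 0 = 1
t7 = t6 XOR D = 1 XOR 0 = 1
t8 = t7 AND t3 = 1 AND 1 = 1
So t8 = 1 as required.

A=1, B=0, C=1, D=0, E=0, F=1, G=0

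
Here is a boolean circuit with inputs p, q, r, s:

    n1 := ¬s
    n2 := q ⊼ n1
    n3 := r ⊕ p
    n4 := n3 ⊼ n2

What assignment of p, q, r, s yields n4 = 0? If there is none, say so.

p=1 q=0 r=0 s=1

Check with p=1 q=0 r=0 s=1:
n1 = ¬s = ¬1 = 0
n2 = q ⊼ n1 = 0 ⊼ 0 = 1
n3 = r ⊕ p = 0 ⊕ 1 = 1
n4 = n3 ⊼ n2 = 1 ⊼ 1 = 0
So n4 = 0 as required.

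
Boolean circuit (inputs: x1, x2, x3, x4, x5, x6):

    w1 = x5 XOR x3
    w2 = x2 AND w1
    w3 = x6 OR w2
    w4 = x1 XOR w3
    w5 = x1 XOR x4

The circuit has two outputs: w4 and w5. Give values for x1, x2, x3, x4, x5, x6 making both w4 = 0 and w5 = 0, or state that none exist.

x1=0, x2=1, x3=0, x4=0, x5=0, x6=0

Check with x1=0, x2=1, x3=0, x4=0, x5=0, x6=0:
w1 = x5 XOR x3 = 0 XOR 0 = 0
w2 = x2 AND w1 = 1 AND 0 = 0
w3 = x6 OR w2 = 0 OR 0 = 0
w4 = x1 XOR w3 = 0 XOR 0 = 0
w5 = x1 XOR x4 = 0 XOR 0 = 0
So w4 = 0 and w5 = 0.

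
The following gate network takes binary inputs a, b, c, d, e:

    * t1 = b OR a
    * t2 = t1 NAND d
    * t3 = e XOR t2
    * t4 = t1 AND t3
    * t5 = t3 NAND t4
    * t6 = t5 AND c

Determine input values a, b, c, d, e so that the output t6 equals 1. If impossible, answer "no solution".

Check with a=0, b=1, c=1, d=0, e=1:
t1 = b OR a = 1 OR 0 = 1
t2 = t1 NAND d = 1 NAND 0 = 1
t3 = e XOR t2 = 1 XOR 1 = 0
t4 = t1 AND t3 = 1 AND 0 = 0
t5 = t3 NAND t4 = 0 NAND 0 = 1
t6 = t5 AND c = 1 AND 1 = 1
So t6 = 1 as required.

a=0, b=1, c=1, d=0, e=1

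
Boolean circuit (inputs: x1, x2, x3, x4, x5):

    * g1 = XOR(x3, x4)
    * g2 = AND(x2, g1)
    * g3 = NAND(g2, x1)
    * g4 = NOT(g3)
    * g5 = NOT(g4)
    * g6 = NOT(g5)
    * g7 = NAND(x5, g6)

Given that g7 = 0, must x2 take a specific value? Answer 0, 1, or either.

1

g7 = NAND(x5, g6) must be 0, so both x5 = 1 and g6 = 1.
Every assignment with g7 = 0 has x2 = 1; there are 2 such assignment(s).
  x1=1, x2=1, x3=0, x4=1, x5=1
  x1=1, x2=1, x3=1, x4=0, x5=1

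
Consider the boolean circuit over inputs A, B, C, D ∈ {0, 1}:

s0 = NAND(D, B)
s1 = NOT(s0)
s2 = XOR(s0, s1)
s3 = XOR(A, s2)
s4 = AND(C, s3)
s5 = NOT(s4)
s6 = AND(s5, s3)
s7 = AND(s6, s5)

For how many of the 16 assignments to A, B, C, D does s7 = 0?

12

s7 = AND(s6, s5) must be 0, so at least one of s6, s5 is 0.
Enumerating the 16 input combinations, 12 give s7 = 0 and 4 give s7 = 1.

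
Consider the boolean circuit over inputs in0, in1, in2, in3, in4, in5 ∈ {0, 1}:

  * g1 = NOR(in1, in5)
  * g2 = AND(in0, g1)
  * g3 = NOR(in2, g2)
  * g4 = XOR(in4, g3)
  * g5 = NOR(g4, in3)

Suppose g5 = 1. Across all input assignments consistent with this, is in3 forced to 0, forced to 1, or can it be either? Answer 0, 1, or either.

g5 = NOR(g4, in3) must be 1, so both g4 = 0 and in3 = 0.
Every assignment with g5 = 1 has in3 = 0; there are 16 such assignment(s).

0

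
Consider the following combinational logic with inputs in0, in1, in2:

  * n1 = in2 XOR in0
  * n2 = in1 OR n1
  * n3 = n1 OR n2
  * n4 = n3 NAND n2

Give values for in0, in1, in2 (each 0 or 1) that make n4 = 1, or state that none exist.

in0=1 in1=0 in2=1

n4 = n3 NAND n2 must be 1, so at least one of n3, n2 is 0.
Check with in0=1 in1=0 in2=1:
n1 = in2 XOR in0 = 1 XOR 1 = 0
n2 = in1 OR n1 = 0 OR 0 = 0
n3 = n1 OR n2 = 0 OR 0 = 0
n4 = n3 NAND n2 = 0 NAND 0 = 1
So n4 = 1 as required.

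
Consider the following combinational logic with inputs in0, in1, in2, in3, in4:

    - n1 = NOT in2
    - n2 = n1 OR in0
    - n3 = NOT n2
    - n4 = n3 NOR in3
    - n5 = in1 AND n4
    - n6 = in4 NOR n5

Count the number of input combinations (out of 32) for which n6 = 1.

13

n6 = in4 NOR n5 must be 1, so both in4 = 0 and n5 = 0.
n5 = in1 AND n4 must be 0, so at least one of in1, n4 is 0.
Enumerating the 32 input combinations, 13 give n6 = 1 and 19 give n6 = 0.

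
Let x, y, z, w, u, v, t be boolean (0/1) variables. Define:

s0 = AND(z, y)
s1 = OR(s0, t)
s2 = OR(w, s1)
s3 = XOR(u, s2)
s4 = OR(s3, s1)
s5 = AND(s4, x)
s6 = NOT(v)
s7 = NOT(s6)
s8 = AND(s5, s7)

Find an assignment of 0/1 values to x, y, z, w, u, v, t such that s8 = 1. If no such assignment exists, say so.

x=1, y=0, z=1, w=0, u=1, v=1, t=1

Check with x=1, y=0, z=1, w=0, u=1, v=1, t=1:
s0 = AND(z, y) = AND(1, 0) = 0
s1 = OR(s0, t) = OR(0, 1) = 1
s2 = OR(w, s1) = OR(0, 1) = 1
s3 = XOR(u, s2) = XOR(1, 1) = 0
s4 = OR(s3, s1) = OR(0, 1) = 1
s5 = AND(s4, x) = AND(1, 1) = 1
s6 = NOT(v) = NOT 1 = 0
s7 = NOT(s6) = NOT 0 = 1
s8 = AND(s5, s7) = AND(1, 1) = 1
So s8 = 1 as required.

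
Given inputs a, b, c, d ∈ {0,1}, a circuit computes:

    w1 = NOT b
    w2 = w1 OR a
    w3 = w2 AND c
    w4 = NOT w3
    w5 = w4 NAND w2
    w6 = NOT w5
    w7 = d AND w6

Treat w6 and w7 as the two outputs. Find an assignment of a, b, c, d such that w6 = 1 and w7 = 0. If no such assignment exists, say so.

a=0, b=0, c=0, d=0

Check with a=0, b=0, c=0, d=0:
w1 = NOT b = NOT 0 = 1
w2 = w1 OR a = 1 OR 0 = 1
w3 = w2 AND c = 1 AND 0 = 0
w4 = NOT w3 = NOT 0 = 1
w5 = w4 NAND w2 = 1 NAND 1 = 0
w6 = NOT w5 = NOT 0 = 1
w7 = d AND w6 = 0 AND 1 = 0
So w6 = 1 and w7 = 0.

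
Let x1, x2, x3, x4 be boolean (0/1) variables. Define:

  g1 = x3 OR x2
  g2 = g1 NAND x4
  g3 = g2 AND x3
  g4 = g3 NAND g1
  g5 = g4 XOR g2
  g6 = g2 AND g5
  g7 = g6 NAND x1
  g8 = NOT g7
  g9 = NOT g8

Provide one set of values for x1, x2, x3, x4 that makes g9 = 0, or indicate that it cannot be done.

x1=1 x2=1 x3=1 x4=0

g9 = NOT g8 must be 0, so g8 = 1.
g8 = NOT g7 must be 1, so g7 = 0.
g7 = g6 NAND x1 must be 0, so both g6 = 1 and x1 = 1.
Check with x1=1 x2=1 x3=1 x4=0:
g1 = x3 OR x2 = 1 OR 1 = 1
g2 = g1 NAND x4 = 1 NAND 0 = 1
g3 = g2 AND x3 = 1 AND 1 = 1
g4 = g3 NAND g1 = 1 NAND 1 = 0
g5 = g4 XOR g2 = 0 XOR 1 = 1
g6 = g2 AND g5 = 1 AND 1 = 1
g7 = g6 NAND x1 = 1 NAND 1 = 0
g8 = NOT g7 = NOT 0 = 1
g9 = NOT g8 = NOT 1 = 0
So g9 = 0 as required.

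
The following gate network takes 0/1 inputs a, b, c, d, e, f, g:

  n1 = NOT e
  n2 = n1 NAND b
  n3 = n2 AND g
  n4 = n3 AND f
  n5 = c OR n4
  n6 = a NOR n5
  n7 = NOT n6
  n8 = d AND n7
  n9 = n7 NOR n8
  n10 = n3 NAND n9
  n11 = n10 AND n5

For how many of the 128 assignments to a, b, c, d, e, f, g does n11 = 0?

n11 = n10 AND n5 must be 0, so at least one of n10, n5 is 0.
Enumerating the 128 input combinations, 52 give n11 = 0 and 76 give n11 = 1.

52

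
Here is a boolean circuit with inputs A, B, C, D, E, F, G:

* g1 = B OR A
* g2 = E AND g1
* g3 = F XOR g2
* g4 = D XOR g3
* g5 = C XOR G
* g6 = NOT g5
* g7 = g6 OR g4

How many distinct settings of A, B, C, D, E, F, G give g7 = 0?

32

g7 = g6 OR g4 must be 0, so both g6 = 0 and g4 = 0.
Enumerating the 128 input combinations, 32 give g7 = 0 and 96 give g7 = 1.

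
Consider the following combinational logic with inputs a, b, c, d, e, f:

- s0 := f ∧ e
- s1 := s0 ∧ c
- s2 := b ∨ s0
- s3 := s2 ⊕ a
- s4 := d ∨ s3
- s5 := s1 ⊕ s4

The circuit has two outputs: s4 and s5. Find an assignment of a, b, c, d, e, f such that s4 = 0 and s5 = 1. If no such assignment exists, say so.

a=1, b=1, c=1, d=0, e=1, f=1

Check with a=1, b=1, c=1, d=0, e=1, f=1:
s0 = f ∧ e = 1 ∧ 1 = 1
s1 = s0 ∧ c = 1 ∧ 1 = 1
s2 = b ∨ s0 = 1 ∨ 1 = 1
s3 = s2 ⊕ a = 1 ⊕ 1 = 0
s4 = d ∨ s3 = 0 ∨ 0 = 0
s5 = s1 ⊕ s4 = 1 ⊕ 0 = 1
So s4 = 0 and s5 = 1.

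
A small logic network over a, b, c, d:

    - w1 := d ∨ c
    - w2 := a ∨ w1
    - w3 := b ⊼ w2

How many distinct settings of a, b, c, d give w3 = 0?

w3 = b ⊼ w2 must be 0, so both b = 1 and w2 = 1.
w2 = a ∨ w1 must be 1, so at least one of a, w1 is 1.
Enumerating the 16 input combinations, 7 give w3 = 0 and 9 give w3 = 1.

7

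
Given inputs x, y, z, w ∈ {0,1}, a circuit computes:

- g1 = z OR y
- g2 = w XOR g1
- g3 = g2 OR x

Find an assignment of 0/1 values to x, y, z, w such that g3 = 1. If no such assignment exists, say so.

x=1, y=0, z=0, w=1

Check with x=1, y=0, z=0, w=1:
g1 = z OR y = 0 OR 0 = 0
g2 = w XOR g1 = 1 XOR 0 = 1
g3 = g2 OR x = 1 OR 1 = 1
So g3 = 1 as required.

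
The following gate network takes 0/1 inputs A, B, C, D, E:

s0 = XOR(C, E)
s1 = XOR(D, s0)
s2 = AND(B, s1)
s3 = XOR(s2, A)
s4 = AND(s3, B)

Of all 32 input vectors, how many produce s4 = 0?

24

s4 = AND(s3, B) must be 0, so at least one of s3, B is 0.
Enumerating the 32 input combinations, 24 give s4 = 0 and 8 give s4 = 1.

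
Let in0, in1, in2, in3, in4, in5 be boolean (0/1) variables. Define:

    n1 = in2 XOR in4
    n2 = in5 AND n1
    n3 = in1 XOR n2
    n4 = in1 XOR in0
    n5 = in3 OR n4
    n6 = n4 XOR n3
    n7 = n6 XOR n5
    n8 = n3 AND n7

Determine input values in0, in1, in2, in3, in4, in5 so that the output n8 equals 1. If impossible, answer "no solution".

in0=1, in1=1, in2=0, in3=0, in4=0, in5=0

n8 = n3 AND n7 must be 1, so both n3 = 1 and n7 = 1.
n3 = in1 XOR n2 must be 1, so in1 and n2 differ.
Check with in0=1, in1=1, in2=0, in3=0, in4=0, in5=0:
n1 = in2 XOR in4 = 0 XOR 0 = 0
n2 = in5 AND n1 = 0 AND 0 = 0
n3 = in1 XOR n2 = 1 XOR 0 = 1
n4 = in1 XOR in0 = 1 XOR 1 = 0
n5 = in3 OR n4 = 0 OR 0 = 0
n6 = n4 XOR n3 = 0 XOR 1 = 1
n7 = n6 XOR n5 = 1 XOR 0 = 1
n8 = n3 AND n7 = 1 AND 1 = 1
So n8 = 1 as required.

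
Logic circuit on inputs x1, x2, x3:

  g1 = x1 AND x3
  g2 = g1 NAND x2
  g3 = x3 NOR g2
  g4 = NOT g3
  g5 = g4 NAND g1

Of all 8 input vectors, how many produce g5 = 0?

g5 = g4 NAND g1 must be 0, so both g4 = 1 and g1 = 1.
g4 = NOT g3 must be 1, so g3 = 0.
Enumerating the 8 input combinations, 2 give g5 = 0 and 6 give g5 = 1.

2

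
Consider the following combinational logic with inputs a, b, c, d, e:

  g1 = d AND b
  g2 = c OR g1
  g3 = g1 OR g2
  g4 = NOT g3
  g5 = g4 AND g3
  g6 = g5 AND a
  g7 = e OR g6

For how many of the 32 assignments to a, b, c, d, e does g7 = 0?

16

g7 = e OR g6 must be 0, so both e = 0 and g6 = 0.
g6 = g5 AND a must be 0, so at least one of g5, a is 0.
Enumerating the 32 input combinations, 16 give g7 = 0 and 16 give g7 = 1.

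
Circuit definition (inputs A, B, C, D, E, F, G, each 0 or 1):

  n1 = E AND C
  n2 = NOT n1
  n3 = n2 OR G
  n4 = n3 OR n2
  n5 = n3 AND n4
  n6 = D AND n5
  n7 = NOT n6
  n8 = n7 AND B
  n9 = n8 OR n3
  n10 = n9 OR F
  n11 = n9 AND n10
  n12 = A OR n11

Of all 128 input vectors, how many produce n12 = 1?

124

n12 = A OR n11 must be 1, so at least one of A, n11 is 1.
Enumerating the 128 input combinations, 124 give n12 = 1 and 4 give n12 = 0.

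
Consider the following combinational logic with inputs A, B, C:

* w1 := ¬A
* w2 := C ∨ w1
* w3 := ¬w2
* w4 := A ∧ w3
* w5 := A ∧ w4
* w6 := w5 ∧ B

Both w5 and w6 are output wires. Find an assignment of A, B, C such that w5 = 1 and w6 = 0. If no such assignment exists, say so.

A=1, B=0, C=0

Check with A=1, B=0, C=0:
w1 = ¬A = ¬1 = 0
w2 = C ∨ w1 = 0 ∨ 0 = 0
w3 = ¬w2 = ¬0 = 1
w4 = A ∧ w3 = 1 ∧ 1 = 1
w5 = A ∧ w4 = 1 ∧ 1 = 1
w6 = w5 ∧ B = 1 ∧ 0 = 0
So w5 = 1 and w6 = 0.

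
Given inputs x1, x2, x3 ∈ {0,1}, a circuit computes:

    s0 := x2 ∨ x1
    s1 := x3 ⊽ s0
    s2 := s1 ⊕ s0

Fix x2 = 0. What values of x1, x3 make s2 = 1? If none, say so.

s2 = s1 ⊕ s0 must be 1, so s1 and s0 differ.
Check with x2 = 0 and x1=1, x3=1:
s0 = x2 ∨ x1 = 0 ∨ 1 = 1
s1 = x3 ⊽ s0 = 1 ⊽ 1 = 0
s2 = s1 ⊕ s0 = 0 ⊕ 1 = 1
So s2 = 1.

x1=1, x3=1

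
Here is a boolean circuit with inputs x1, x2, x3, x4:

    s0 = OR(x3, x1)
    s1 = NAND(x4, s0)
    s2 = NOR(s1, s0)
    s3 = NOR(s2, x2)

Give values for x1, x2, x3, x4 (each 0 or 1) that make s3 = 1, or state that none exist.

x1=0, x2=0, x3=0, x4=1

Check with x1=0, x2=0, x3=0, x4=1:
s0 = OR(x3, x1) = OR(0, 0) = 0
s1 = NAND(x4, s0) = NAND(1, 0) = 1
s2 = NOR(s1, s0) = NOR(1, 0) = 0
s3 = NOR(s2, x2) = NOR(0, 0) = 1
So s3 = 1 as required.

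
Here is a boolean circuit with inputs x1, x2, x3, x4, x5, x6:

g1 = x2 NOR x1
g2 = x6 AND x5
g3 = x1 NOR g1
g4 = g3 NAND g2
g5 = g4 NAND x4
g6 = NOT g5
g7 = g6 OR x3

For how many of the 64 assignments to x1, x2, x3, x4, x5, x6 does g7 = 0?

g7 = g6 OR x3 must be 0, so both g6 = 0 and x3 = 0.
g6 = NOT g5 must be 0, so g5 = 1.
g5 = g4 NAND x4 must be 1, so at least one of g4, x4 is 0.
Enumerating the 64 input combinations, 17 give g7 = 0 and 47 give g7 = 1.

17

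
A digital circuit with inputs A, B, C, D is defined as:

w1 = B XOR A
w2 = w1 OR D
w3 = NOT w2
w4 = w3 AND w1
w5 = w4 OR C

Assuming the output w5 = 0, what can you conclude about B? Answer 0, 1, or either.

Both values of B occur among assignments with w5 = 0:
  B=0: A=0, B=0, C=0, D=0
  B=1: A=0, B=1, C=0, D=0

either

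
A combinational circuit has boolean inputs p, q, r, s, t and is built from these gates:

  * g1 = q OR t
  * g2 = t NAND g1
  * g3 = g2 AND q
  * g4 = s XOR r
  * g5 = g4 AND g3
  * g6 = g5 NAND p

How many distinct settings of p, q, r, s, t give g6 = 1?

g6 = g5 NAND p must be 1, so at least one of g5, p is 0.
Enumerating the 32 input combinations, 30 give g6 = 1 and 2 give g6 = 0.

30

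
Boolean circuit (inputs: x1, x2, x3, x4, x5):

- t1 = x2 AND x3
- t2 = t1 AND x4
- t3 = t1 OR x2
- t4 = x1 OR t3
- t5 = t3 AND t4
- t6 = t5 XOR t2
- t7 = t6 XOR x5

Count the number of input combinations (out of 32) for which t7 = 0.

t7 = t6 XOR x5 must be 0, so t6 and x5 are equal.
Enumerating the 32 input combinations, 16 give t7 = 0 and 16 give t7 = 1.

16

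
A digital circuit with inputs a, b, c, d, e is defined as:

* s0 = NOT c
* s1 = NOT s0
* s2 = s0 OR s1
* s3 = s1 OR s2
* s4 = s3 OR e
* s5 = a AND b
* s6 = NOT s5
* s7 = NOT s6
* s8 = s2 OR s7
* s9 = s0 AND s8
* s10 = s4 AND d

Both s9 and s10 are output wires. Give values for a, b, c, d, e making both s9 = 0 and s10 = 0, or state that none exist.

Check with a=0, b=1, c=1, d=0, e=1:
s0 = NOT c = NOT 1 = 0
s1 = NOT s0 = NOT 0 = 1
s2 = s0 OR s1 = 0 OR 1 = 1
s3 = s1 OR s2 = 1 OR 1 = 1
s4 = s3 OR e = 1 OR 1 = 1
s5 = a AND b = 0 AND 1 = 0
s6 = NOT s5 = NOT 0 = 1
s7 = NOT s6 = NOT 1 = 0
s8 = s2 OR s7 = 1 OR 0 = 1
s9 = s0 AND s8 = 0 AND 1 = 0
s10 = s4 AND d = 1 AND 0 = 0
So s9 = 0 and s10 = 0.

a=0, b=1, c=1, d=0, e=1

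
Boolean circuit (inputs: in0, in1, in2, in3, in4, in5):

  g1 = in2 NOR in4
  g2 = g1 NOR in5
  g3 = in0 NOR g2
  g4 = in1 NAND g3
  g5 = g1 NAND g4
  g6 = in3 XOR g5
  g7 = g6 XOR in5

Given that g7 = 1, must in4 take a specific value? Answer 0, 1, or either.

Both values of in4 occur among assignments with g7 = 1:
  in4=0: in0=0, in1=0, in2=0, in3=0, in4=0, in5=1
  in4=1: in0=0, in1=0, in2=0, in3=0, in4=1, in5=0

either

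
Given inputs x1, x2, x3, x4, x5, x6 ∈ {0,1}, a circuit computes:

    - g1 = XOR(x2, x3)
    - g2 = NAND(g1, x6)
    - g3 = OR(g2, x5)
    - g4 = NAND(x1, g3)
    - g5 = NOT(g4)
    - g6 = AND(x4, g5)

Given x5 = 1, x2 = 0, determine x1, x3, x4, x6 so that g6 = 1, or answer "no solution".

Check with x5 = 1, x2 = 0 and x1=1, x3=1, x4=1, x6=0:
g1 = XOR(x2, x3) = XOR(0, 1) = 1
g2 = NAND(g1, x6) = NAND(1, 0) = 1
g3 = OR(g2, x5) = OR(1, 1) = 1
g4 = NAND(x1, g3) = NAND(1, 1) = 0
g5 = NOT(g4) = NOT 0 = 1
g6 = AND(x4, g5) = AND(1, 1) = 1
So g6 = 1.

x1=1 x3=1 x4=1 x6=0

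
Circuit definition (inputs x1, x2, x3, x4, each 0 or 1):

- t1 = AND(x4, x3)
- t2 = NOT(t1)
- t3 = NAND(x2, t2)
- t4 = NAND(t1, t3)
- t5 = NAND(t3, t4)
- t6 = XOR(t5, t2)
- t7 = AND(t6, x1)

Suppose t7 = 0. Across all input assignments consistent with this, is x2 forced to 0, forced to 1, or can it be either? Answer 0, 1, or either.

Both values of x2 occur among assignments with t7 = 0:
  x2=0: x1=0, x2=0, x3=0, x4=0
  x2=1: x1=0, x2=1, x3=0, x4=0

either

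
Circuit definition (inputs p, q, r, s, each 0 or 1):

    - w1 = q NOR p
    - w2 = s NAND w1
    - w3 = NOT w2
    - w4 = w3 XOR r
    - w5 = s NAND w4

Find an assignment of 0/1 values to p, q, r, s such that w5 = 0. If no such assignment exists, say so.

w5 = s NAND w4 must be 0, so both s = 1 and w4 = 1.
w4 = w3 XOR r must be 1, so w3 and r differ.
Check with p=0 q=0 r=0 s=1:
w1 = q NOR p = 0 NOR 0 = 1
w2 = s NAND w1 = 1 NAND 1 = 0
w3 = NOT w2 = NOT 0 = 1
w4 = w3 XOR r = 1 XOR 0 = 1
w5 = s NAND w4 = 1 NAND 1 = 0
So w5 = 0 as required.

p=0 q=0 r=0 s=1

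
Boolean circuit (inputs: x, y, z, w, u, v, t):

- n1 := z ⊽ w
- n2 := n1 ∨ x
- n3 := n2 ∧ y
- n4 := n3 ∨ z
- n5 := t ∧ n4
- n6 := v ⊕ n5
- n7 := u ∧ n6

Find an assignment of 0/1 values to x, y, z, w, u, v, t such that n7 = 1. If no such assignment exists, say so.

Check with x=0, y=1, z=0, w=1, u=1, v=1, t=0:
n1 = z ⊽ w = 0 ⊽ 1 = 0
n2 = n1 ∨ x = 0 ∨ 0 = 0
n3 = n2 ∧ y = 0 ∧ 1 = 0
n4 = n3 ∨ z = 0 ∨ 0 = 0
n5 = t ∧ n4 = 0 ∧ 0 = 0
n6 = v ⊕ n5 = 1 ⊕ 0 = 1
n7 = u ∧ n6 = 1 ∧ 1 = 1
So n7 = 1 as required.

x=0, y=1, z=0, w=1, u=1, v=1, t=0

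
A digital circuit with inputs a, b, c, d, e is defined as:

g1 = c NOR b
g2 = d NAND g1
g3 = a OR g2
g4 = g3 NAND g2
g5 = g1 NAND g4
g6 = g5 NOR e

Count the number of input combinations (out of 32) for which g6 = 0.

30

g6 = g5 NOR e must be 0, so at least one of g5, e is 1.
Enumerating the 32 input combinations, 30 give g6 = 0 and 2 give g6 = 1.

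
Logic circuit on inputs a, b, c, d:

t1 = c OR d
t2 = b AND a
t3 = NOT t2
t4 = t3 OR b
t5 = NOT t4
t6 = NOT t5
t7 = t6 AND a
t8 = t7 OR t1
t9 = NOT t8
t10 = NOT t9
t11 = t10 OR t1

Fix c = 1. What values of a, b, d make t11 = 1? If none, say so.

a=0, b=1, d=1

Check with c = 1 and a=0, b=1, d=1:
t1 = c OR d = 1 OR 1 = 1
t2 = b AND a = 1 AND 0 = 0
t3 = NOT t2 = NOT 0 = 1
t4 = t3 OR b = 1 OR 1 = 1
t5 = NOT t4 = NOT 1 = 0
t6 = NOT t5 = NOT 0 = 1
t7 = t6 AND a = 1 AND 0 = 0
t8 = t7 OR t1 = 0 OR 1 = 1
t9 = NOT t8 = NOT 1 = 0
t10 = NOT t9 = NOT 0 = 1
t11 = t10 OR t1 = 1 OR 1 = 1
So t11 = 1.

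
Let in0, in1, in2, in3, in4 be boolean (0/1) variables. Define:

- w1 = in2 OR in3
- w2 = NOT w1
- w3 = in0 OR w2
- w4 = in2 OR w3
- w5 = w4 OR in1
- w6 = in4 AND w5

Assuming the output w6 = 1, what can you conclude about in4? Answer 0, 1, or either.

w6 = in4 AND w5 must be 1, so both in4 = 1 and w5 = 1.
w5 = w4 OR in1 must be 1, so at least one of w4, in1 is 1.
Every assignment with w6 = 1 has in4 = 1; there are 15 such assignment(s).

1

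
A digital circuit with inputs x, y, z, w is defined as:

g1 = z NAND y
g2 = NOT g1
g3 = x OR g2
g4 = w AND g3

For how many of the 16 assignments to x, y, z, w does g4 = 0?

11

g4 = w AND g3 must be 0, so at least one of w, g3 is 0.
Enumerating the 16 input combinations, 11 give g4 = 0 and 5 give g4 = 1.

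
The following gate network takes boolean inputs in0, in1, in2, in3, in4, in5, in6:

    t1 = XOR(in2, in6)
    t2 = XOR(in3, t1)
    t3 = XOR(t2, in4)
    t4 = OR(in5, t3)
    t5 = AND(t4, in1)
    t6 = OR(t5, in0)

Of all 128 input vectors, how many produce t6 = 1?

88

t6 = OR(t5, in0) must be 1, so at least one of t5, in0 is 1.
Enumerating the 128 input combinations, 88 give t6 = 1 and 40 give t6 = 0.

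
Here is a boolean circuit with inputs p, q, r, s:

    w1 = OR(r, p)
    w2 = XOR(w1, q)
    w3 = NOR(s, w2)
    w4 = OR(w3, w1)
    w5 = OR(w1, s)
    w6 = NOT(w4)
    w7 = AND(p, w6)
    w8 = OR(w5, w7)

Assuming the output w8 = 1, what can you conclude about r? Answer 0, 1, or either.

Both values of r occur among assignments with w8 = 1:
  r=0: p=0, q=0, r=0, s=1
  r=1: p=0, q=0, r=1, s=0

either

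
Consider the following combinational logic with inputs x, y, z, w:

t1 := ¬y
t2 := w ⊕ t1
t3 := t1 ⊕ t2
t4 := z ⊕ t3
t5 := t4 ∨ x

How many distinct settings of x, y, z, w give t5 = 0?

4

t5 = t4 ∨ x must be 0, so both t4 = 0 and x = 0.
t4 = z ⊕ t3 must be 0, so z and t3 are equal.
Satisfying assignments:
  x=0, y=0, z=0, w=0
  x=0, y=0, z=1, w=1
  x=0, y=1, z=0, w=0
  x=0, y=1, z=1, w=1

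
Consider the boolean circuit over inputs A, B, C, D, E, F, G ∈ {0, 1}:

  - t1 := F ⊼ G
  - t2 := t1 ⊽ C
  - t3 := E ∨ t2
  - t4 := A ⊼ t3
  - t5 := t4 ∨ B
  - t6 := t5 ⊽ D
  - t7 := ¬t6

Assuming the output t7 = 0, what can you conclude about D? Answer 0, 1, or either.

0

t7 = ¬t6 must be 0, so t6 = 1.
t6 = t5 ⊽ D must be 1, so both t5 = 0 and D = 0.
Every assignment with t7 = 0 has D = 0; there are 9 such assignment(s).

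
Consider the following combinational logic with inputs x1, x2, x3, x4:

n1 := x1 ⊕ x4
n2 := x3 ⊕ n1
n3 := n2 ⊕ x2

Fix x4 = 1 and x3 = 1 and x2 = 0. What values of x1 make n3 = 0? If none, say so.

x1=0

n3 = n2 ⊕ x2 must be 0, so n2 and x2 are equal.
Check with x4 = 1 and x3 = 1 and x2 = 0 and x1=0:
n1 = x1 ⊕ x4 = 0 ⊕ 1 = 1
n2 = x3 ⊕ n1 = 1 ⊕ 1 = 0
n3 = n2 ⊕ x2 = 0 ⊕ 0 = 0
So n3 = 0.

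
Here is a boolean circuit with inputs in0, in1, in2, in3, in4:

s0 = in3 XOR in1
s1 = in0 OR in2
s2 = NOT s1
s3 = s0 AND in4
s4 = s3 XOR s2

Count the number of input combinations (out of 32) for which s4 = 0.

20

s4 = s3 XOR s2 must be 0, so s3 and s2 are equal.
Enumerating the 32 input combinations, 20 give s4 = 0 and 12 give s4 = 1.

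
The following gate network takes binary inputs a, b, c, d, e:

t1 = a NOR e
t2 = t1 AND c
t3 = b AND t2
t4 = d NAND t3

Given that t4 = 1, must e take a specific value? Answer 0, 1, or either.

either

Both values of e occur among assignments with t4 = 1:
  e=0: a=0, b=0, c=0, d=0, e=0
  e=1: a=0, b=0, c=0, d=0, e=1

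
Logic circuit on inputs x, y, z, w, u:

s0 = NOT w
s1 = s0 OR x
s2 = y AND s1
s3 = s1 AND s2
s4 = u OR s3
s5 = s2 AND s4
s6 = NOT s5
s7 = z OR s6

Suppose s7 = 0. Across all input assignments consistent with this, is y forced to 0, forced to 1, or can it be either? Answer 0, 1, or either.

1

s7 = z OR s6 must be 0, so both z = 0 and s6 = 0.
s6 = NOT s5 must be 0, so s5 = 1.
s5 = s2 AND s4 must be 1, so both s2 = 1 and s4 = 1.
Every assignment with s7 = 0 has y = 1; there are 6 such assignment(s).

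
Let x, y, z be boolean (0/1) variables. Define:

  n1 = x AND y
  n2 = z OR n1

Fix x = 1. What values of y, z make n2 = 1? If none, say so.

y=0 z=1

Check with x = 1 and y=0, z=1:
n1 = x AND y = 1 AND 0 = 0
n2 = z OR n1 = 1 OR 0 = 1
So n2 = 1.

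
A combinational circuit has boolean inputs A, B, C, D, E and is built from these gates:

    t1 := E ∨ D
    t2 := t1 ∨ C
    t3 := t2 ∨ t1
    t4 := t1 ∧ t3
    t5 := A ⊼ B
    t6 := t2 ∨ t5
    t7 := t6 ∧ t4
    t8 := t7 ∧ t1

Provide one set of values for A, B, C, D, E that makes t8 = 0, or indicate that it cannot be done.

A=1, B=1, C=1, D=0, E=0

Check with A=1, B=1, C=1, D=0, E=0:
t1 = E ∨ D = 0 ∨ 0 = 0
t2 = t1 ∨ C = 0 ∨ 1 = 1
t3 = t2 ∨ t1 = 1 ∨ 0 = 1
t4 = t1 ∧ t3 = 0 ∧ 1 = 0
t5 = A ⊼ B = 1 ⊼ 1 = 0
t6 = t2 ∨ t5 = 1 ∨ 0 = 1
t7 = t6 ∧ t4 = 1 ∧ 0 = 0
t8 = t7 ∧ t1 = 0 ∧ 0 = 0
So t8 = 0 as required.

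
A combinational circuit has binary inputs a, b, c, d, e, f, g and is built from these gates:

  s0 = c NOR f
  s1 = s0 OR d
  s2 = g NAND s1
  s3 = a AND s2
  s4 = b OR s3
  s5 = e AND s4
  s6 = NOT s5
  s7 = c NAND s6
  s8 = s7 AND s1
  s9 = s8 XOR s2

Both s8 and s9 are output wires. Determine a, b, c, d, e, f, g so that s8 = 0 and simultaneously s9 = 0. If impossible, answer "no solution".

Check with a=0 b=0 c=1 d=1 e=1 f=0 g=1:
s0 = c NOR f = 1 NOR 0 = 0
s1 = s0 OR d = 0 OR 1 = 1
s2 = g NAND s1 = 1 NAND 1 = 0
s3 = a AND s2 = 0 AND 0 = 0
s4 = b OR s3 = 0 OR 0 = 0
s5 = e AND s4 = 1 AND 0 = 0
s6 = NOT s5 = NOT 0 = 1
s7 = c NAND s6 = 1 NAND 1 = 0
s8 = s7 AND s1 = 0 AND 1 = 0
s9 = s8 XOR s2 = 0 XOR 0 = 0
So s8 = 0 and s9 = 0.

a=0 b=0 c=1 d=1 e=1 f=0 g=1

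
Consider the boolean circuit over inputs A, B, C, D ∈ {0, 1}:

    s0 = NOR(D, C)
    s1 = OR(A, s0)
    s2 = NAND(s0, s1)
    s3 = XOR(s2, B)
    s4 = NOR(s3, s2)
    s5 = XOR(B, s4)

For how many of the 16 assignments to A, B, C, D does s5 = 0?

s5 = XOR(B, s4) must be 0, so B and s4 are equal.
Satisfying assignments:
  A=0, B=0, C=0, D=1
  A=0, B=0, C=1, D=0
  A=0, B=0, C=1, D=1
  A=1, B=0, C=0, D=1
  A=1, B=0, C=1, D=0
  A=1, B=0, C=1, D=1

6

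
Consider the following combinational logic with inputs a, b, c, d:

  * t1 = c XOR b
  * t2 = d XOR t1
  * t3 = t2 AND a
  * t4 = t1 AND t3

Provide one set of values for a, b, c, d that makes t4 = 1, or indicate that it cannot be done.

t4 = t1 AND t3 must be 1, so both t1 = 1 and t3 = 1.
t1 = c XOR b must be 1, so c and b differ.
Check with a=1 b=1 c=0 d=0:
t1 = c XOR b = 0 XOR 1 = 1
t2 = d XOR t1 = 0 XOR 1 = 1
t3 = t2 AND a = 1 AND 1 = 1
t4 = t1 AND t3 = 1 AND 1 = 1
So t4 = 1 as required.

a=1 b=1 c=0 d=0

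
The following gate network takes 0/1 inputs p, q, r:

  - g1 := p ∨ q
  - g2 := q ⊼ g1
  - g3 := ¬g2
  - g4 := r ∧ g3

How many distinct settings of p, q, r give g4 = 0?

6

g4 = r ∧ g3 must be 0, so at least one of r, g3 is 0.
Satisfying assignments:
  p=0, q=0, r=0
  p=0, q=0, r=1
  p=0, q=1, r=0
  p=1, q=0, r=0
  p=1, q=0, r=1
  p=1, q=1, r=0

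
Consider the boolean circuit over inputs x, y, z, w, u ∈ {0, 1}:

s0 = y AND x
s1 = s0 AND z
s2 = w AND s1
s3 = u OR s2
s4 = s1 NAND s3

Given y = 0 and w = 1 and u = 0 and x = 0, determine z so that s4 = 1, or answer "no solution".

z=0

s4 = s1 NAND s3 must be 1, so at least one of s1, s3 is 0.
Check with y = 0 and w = 1 and u = 0 and x = 0 and z=0:
s0 = y AND x = 0 AND 0 = 0
s1 = s0 AND z = 0 AND 0 = 0
s2 = w AND s1 = 1 AND 0 = 0
s3 = u OR s2 = 0 OR 0 = 0
s4 = s1 NAND s3 = 0 NAND 0 = 1
So s4 = 1.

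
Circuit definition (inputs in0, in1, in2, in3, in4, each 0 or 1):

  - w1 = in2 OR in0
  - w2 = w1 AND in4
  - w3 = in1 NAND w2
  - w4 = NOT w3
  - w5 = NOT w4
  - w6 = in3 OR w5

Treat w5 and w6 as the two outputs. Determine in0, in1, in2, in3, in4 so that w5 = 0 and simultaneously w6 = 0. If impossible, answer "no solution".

Check with in0=0, in1=1, in2=1, in3=0, in4=1:
w1 = in2 OR in0 = 1 OR 0 = 1
w2 = w1 AND in4 = 1 AND 1 = 1
w3 = in1 NAND w2 = 1 NAND 1 = 0
w4 = NOT w3 = NOT 0 = 1
w5 = NOT w4 = NOT 1 = 0
w6 = in3 OR w5 = 0 OR 0 = 0
So w5 = 0 and w6 = 0.

in0=0, in1=1, in2=1, in3=0, in4=1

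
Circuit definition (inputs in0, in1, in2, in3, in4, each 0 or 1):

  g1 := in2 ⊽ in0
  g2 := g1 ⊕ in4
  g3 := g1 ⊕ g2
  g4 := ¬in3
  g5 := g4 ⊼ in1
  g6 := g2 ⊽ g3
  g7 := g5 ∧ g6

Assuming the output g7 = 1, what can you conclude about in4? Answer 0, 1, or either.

g7 = g5 ∧ g6 must be 1, so both g5 = 1 and g6 = 1.
g5 = g4 ⊼ in1 must be 1, so at least one of g4, in1 is 0.
g6 = g2 ⊽ g3 must be 1, so both g2 = 0 and g3 = 0.
Every assignment with g7 = 1 has in4 = 0; there are 9 such assignment(s).

0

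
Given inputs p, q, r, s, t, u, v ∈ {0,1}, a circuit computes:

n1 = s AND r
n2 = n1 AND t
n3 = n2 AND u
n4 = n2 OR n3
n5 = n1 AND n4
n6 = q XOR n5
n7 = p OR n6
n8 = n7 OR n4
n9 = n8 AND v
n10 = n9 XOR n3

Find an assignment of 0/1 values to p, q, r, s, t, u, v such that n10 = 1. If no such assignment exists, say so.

p=1 q=0 r=0 s=0 t=1 u=0 v=1

n10 = n9 XOR n3 must be 1, so n9 and n3 differ.
Check with p=1 q=0 r=0 s=0 t=1 u=0 v=1:
n1 = s AND r = 0 AND 0 = 0
n2 = n1 AND t = 0 AND 1 = 0
n3 = n2 AND u = 0 AND 0 = 0
n4 = n2 OR n3 = 0 OR 0 = 0
n5 = n1 AND n4 = 0 AND 0 = 0
n6 = q XOR n5 = 0 XOR 0 = 0
n7 = p OR n6 = 1 OR 0 = 1
n8 = n7 OR n4 = 1 OR 0 = 1
n9 = n8 AND v = 1 AND 1 = 1
n10 = n9 XOR n3 = 1 XOR 0 = 1
So n10 = 1 as required.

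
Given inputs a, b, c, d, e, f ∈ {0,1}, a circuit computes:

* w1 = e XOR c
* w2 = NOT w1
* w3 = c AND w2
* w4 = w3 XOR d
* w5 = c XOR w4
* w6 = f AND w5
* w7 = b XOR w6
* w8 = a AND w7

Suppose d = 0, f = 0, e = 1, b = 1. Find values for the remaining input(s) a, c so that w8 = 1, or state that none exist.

a=1 c=0

Check with d = 0, f = 0, e = 1, b = 1 and a=1, c=0:
w1 = e XOR c = 1 XOR 0 = 1
w2 = NOT w1 = NOT 1 = 0
w3 = c AND w2 = 0 AND 0 = 0
w4 = w3 XOR d = 0 XOR 0 = 0
w5 = c XOR w4 = 0 XOR 0 = 0
w6 = f AND w5 = 0 AND 0 = 0
w7 = b XOR w6 = 1 XOR 0 = 1
w8 = a AND w7 = 1 AND 1 = 1
So w8 = 1.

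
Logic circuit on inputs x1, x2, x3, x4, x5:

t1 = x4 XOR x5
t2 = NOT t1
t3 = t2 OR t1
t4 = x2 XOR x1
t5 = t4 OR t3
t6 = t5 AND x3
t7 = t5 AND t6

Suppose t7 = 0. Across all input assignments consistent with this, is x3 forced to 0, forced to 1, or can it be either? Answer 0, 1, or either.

t7 = t5 AND t6 must be 0, so at least one of t5, t6 is 0.
Every assignment with t7 = 0 has x3 = 0; there are 16 such assignment(s).

0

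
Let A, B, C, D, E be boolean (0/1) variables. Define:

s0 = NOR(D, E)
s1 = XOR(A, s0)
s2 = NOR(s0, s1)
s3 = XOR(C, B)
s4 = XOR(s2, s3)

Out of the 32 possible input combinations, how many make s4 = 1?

s4 = XOR(s2, s3) must be 1, so s2 and s3 differ.
Enumerating the 32 input combinations, 16 give s4 = 1 and 16 give s4 = 0.

16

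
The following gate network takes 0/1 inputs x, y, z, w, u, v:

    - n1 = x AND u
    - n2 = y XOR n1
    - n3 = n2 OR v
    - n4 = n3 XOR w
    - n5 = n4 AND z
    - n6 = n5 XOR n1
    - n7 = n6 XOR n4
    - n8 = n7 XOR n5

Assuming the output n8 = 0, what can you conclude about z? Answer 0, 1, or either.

either

Both values of z occur among assignments with n8 = 0:
  z=0: x=0, y=0, z=0, w=0, u=0, v=0
  z=1: x=0, y=0, z=1, w=0, u=0, v=0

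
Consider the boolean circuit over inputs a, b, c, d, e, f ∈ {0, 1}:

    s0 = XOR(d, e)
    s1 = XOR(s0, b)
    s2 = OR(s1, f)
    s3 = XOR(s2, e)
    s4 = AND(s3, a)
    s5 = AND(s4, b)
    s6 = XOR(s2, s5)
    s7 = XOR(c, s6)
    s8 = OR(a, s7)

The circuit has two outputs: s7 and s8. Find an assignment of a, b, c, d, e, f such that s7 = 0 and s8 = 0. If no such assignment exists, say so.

Check with a=0, b=0, c=0, d=0, e=0, f=0:
s0 = XOR(d, e) = XOR(0, 0) = 0
s1 = XOR(s0, b) = XOR(0, 0) = 0
s2 = OR(s1, f) = OR(0, 0) = 0
s3 = XOR(s2, e) = XOR(0, 0) = 0
s4 = AND(s3, a) = AND(0, 0) = 0
s5 = AND(s4, b) = AND(0, 0) = 0
s6 = XOR(s2, s5) = XOR(0, 0) = 0
s7 = XOR(c, s6) = XOR(0, 0) = 0
s8 = OR(a, s7) = OR(0, 0) = 0
So s7 = 0 and s8 = 0.

a=0, b=0, c=0, d=0, e=0, f=0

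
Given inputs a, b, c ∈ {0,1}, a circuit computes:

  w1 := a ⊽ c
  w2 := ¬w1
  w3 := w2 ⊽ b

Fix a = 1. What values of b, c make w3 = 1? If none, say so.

no solution exists

With a = 1 fixed, none of the 4 settings of b, c give w3 = 1.
For example, with b=1, c=0:
w1 = a ⊽ c = 1 ⊽ 0 = 0
w2 = ¬w1 = ¬0 = 1
w3 = w2 ⊽ b = 1 ⊽ 1 = 0
giving w3 = 0 ≠ 1.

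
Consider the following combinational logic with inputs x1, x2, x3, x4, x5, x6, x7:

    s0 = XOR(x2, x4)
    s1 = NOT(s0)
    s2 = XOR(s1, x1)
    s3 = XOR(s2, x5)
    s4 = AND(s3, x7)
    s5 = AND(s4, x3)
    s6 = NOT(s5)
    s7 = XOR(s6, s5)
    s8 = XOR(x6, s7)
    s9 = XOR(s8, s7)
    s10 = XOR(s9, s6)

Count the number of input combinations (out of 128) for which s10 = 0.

64

s10 = XOR(s9, s6) must be 0, so s9 and s6 are equal.
Enumerating the 128 input combinations, 64 give s10 = 0 and 64 give s10 = 1.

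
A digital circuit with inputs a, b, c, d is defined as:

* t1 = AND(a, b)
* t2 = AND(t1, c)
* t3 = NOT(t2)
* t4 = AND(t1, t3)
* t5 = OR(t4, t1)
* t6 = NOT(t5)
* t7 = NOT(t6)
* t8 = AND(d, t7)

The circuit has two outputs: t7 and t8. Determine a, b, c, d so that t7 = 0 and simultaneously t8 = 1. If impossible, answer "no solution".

Across all 16 input combinations, none give both t7 = 0 and t8 = 1.

no solution exists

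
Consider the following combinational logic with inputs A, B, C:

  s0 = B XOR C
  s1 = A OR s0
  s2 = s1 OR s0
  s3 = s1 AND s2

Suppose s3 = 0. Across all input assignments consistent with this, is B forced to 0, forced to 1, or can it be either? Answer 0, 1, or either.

either

Both values of B occur among assignments with s3 = 0:
  B=0: A=0, B=0, C=0
  B=1: A=0, B=1, C=1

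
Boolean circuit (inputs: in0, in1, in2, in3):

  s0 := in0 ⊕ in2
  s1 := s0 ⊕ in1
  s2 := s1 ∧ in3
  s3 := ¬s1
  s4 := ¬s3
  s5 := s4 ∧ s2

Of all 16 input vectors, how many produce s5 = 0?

s5 = s4 ∧ s2 must be 0, so at least one of s4, s2 is 0.
Enumerating the 16 input combinations, 12 give s5 = 0 and 4 give s5 = 1.

12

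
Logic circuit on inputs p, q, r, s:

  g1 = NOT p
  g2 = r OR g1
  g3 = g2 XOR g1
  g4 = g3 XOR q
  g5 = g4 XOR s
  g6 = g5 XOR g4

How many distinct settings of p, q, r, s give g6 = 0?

8

g6 = g5 XOR g4 must be 0, so g5 and g4 are equal.
Enumerating the 16 input combinations, 8 give g6 = 0 and 8 give g6 = 1.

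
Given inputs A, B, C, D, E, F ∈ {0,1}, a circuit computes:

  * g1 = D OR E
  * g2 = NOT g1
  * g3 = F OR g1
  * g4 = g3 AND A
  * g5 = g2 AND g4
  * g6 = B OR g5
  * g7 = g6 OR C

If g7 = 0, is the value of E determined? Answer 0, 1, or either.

Both values of E occur among assignments with g7 = 0:
  E=0: A=0, B=0, C=0, D=0, E=0, F=0
  E=1: A=0, B=0, C=0, D=0, E=1, F=0

either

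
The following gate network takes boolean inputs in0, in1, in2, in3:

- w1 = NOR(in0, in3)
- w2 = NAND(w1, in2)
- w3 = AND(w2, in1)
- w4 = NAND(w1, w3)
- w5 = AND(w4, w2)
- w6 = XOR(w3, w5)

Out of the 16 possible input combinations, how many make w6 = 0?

8

w6 = XOR(w3, w5) must be 0, so w3 and w5 are equal.
Enumerating the 16 input combinations, 8 give w6 = 0 and 8 give w6 = 1.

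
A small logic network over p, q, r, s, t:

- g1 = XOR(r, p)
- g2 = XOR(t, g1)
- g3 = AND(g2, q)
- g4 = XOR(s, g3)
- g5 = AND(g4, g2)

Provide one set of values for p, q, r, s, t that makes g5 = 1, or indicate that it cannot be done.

p=0, q=1, r=1, s=0, t=0

Check with p=0, q=1, r=1, s=0, t=0:
g1 = XOR(r, p) = XOR(1, 0) = 1
g2 = XOR(t, g1) = XOR(0, 1) = 1
g3 = AND(g2, q) = AND(1, 1) = 1
g4 = XOR(s, g3) = XOR(0, 1) = 1
g5 = AND(g4, g2) = AND(1, 1) = 1
So g5 = 1 as required.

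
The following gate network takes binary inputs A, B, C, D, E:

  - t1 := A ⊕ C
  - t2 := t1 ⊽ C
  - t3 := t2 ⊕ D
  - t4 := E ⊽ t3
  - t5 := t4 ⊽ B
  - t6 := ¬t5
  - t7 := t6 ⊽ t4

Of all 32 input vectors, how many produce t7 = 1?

12

t7 = t6 ⊽ t4 must be 1, so both t6 = 0 and t4 = 0.
Enumerating the 32 input combinations, 12 give t7 = 1 and 20 give t7 = 0.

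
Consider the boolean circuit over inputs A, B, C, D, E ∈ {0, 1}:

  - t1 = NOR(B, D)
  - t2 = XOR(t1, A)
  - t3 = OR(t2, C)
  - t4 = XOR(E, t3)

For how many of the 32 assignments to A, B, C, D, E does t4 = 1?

t4 = XOR(E, t3) must be 1, so E and t3 differ.
Enumerating the 32 input combinations, 16 give t4 = 1 and 16 give t4 = 0.

16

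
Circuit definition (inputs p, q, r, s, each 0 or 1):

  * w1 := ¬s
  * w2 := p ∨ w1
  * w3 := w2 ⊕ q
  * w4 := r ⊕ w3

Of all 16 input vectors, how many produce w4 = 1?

8

w4 = r ⊕ w3 must be 1, so r and w3 differ.
Enumerating the 16 input combinations, 8 give w4 = 1 and 8 give w4 = 0.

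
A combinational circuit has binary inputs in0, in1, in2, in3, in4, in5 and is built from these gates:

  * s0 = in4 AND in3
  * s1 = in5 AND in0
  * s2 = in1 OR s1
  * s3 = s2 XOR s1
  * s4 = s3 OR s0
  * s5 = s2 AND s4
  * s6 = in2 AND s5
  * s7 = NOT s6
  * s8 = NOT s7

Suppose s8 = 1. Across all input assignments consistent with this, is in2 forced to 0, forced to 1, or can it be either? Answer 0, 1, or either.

s8 = NOT s7 must be 1, so s7 = 0.
Every assignment with s8 = 1 has in2 = 1; there are 14 such assignment(s).

1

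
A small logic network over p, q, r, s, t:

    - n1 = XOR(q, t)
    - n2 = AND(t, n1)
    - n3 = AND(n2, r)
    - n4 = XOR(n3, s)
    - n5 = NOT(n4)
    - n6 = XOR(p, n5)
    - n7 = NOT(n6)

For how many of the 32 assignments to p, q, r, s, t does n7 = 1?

16

n7 = NOT(n6) must be 1, so n6 = 0.
n6 = XOR(p, n5) must be 0, so p and n5 are equal.
Enumerating the 32 input combinations, 16 give n7 = 1 and 16 give n7 = 0.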